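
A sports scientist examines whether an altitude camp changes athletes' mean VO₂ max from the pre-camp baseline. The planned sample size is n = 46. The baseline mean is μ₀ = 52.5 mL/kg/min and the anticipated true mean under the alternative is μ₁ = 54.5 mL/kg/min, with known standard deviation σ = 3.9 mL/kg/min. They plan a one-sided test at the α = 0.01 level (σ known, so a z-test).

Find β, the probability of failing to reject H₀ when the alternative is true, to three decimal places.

β ≈ 0.125

Standardized effect: d = |μ₁ − μ₀| / σ = |54.5 − 52.5| / 3.9 = 0.5128
Noncentrality parameter: δ = d·√n = 0.5128 × √46 = 3.4781
Critical value for a one-sided test at α = 0.01: z_α = 2.326.
Power = P(Z > 2.326 − δ) = Φ(1.152) = 0.8753.
Type II error: β = 1 − power = 1 − 0.8753 = 0.1247.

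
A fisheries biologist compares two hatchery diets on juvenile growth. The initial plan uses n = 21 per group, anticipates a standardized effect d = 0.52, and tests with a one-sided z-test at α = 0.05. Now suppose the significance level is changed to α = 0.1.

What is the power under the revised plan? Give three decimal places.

δ = d·√(n/2) = 0.52 × √(21/2) = 1.6850 (unchanged). New critical value: z_{0.1} = 1.282.
Revised power = P(Z > 1.282 − δ) = Φ(0.403) = 0.6567.

Power ≈ 0.657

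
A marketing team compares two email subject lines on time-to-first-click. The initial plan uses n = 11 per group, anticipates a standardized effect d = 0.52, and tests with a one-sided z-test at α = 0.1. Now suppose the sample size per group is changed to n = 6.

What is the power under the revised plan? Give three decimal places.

With n = 6 per group: δ = d·√(n/2) = 0.52 × √(6/2) = 0.9007. Critical value z_{0.1} = 1.282.
Revised power = P(Z > 1.282 − δ) = Φ(-0.381) = 0.3516.

Power ≈ 0.352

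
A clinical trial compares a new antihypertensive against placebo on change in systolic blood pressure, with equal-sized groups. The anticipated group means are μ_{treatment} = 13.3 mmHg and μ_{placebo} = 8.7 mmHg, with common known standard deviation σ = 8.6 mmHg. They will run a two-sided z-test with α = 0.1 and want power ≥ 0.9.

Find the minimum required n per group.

n = 60 per group

Standardized effect: d = |μ_{treatment} − μ_{placebo}| / σ = |13.3 − 8.7| / 8.6 = 0.5349
For power 0.9 need Φ(δ − z_{0.05}) = 0.9, so δ = z_{0.05} + z_{0.10} = 1.645 + 1.282 = 2.926.
(For δ > 0 the lower-tail rejection region contributes negligibly to power, so the one-term inversion is standard.)
δ = d·√(n/2) ⇒ n = 2(δ/d)² = 2 × (2.926 / 0.5349)² = 59.87.
Round up to the next whole unit.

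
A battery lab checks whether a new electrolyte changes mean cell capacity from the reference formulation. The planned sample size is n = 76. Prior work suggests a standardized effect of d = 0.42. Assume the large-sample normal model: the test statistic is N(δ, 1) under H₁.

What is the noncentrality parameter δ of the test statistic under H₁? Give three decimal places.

δ = d·√n = 0.42 × √76 = 3.6615

δ ≈ 3.661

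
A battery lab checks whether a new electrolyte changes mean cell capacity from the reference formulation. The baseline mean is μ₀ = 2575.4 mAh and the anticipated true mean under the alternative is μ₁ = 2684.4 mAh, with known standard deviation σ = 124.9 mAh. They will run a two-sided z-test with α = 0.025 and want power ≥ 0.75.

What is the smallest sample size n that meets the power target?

Standardized effect: d = |μ₁ − μ₀| / σ = |2684.4 − 2575.4| / 124.9 = 0.8727
For power 0.75 need Φ(δ − z_{0.0125}) = 0.75, so δ = z_{0.0125} + z_{0.25} = 2.241 + 0.674 = 2.916.
(For δ > 0 the lower-tail rejection region contributes negligibly to power, so the one-term inversion is standard.)
δ = d·√n ⇒ n = (δ/d)² = (2.916 / 0.8727)² = 11.16.
Round up to the next whole unit.

n = 12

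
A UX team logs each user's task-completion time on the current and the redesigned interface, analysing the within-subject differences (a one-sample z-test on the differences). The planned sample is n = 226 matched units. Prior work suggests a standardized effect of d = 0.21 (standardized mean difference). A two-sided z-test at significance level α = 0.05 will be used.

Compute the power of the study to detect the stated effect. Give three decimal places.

Noncentrality parameter: δ = d·√n = 0.21 × √226 = 3.1570
Two-sided α = 0.05 → critical value z_{0.025} = 1.960.
Power = Φ(δ − 1.960) + Φ(−δ − 1.960) = Φ(1.197) + Φ(-5.117) = 0.8844 + 0.0000 = 0.8844.

Power ≈ 0.884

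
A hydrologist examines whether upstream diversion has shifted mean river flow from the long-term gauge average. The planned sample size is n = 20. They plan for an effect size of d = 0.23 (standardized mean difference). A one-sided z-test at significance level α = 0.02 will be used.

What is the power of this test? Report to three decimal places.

Power ≈ 0.153

Noncentrality parameter: δ = d·√n = 0.23 × √20 = 1.0286
Critical value for a one-sided test at α = 0.02: z_α = 2.054.
Power = P(Z > 2.054 − δ) = Φ(-1.025) = 0.1526.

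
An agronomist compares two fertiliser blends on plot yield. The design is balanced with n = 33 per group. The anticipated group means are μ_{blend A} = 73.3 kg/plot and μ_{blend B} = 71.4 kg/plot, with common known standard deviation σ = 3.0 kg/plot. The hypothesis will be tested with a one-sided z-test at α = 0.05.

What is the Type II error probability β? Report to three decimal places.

Standardized effect: d = |μ_{blend A} − μ_{blend B}| / σ = |73.3 − 71.4| / 3.0 = 0.6333
Noncentrality parameter: δ = d·√(n/2) = 0.6333 × √(33/2) = 2.5726
One-sided α = 0.05 → critical value z_{0.05} = 1.645.
Power = Φ(δ − 1.645) = Φ(0.928) = 0.8232.
Type II error: β = 1 − power = 1 − 0.8232 = 0.1768.

β ≈ 0.177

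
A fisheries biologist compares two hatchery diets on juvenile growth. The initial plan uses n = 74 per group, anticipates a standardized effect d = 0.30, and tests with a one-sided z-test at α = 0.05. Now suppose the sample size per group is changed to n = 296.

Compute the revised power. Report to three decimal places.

Power ≈ 0.978

With n = 296 per group: δ = d·√(n/2) = 0.30 × √(296/2) = 3.6497. Critical value z_{0.05} = 1.645.
Revised power = Φ(δ − 1.645) = Φ(2.005) = 0.9775.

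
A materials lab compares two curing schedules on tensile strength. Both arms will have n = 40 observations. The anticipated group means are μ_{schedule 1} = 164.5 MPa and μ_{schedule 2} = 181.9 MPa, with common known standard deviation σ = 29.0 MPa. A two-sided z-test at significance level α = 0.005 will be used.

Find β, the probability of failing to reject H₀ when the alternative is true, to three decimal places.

β ≈ 0.549

Standardized effect: d = |μ_{schedule 1} − μ_{schedule 2}| / σ = |164.5 − 181.9| / 29.0 = 0.6000
Noncentrality parameter: δ = d·√(n/2) = 0.6000 × √(40/2) = 2.6833
Critical value for a two-sided test at α = 0.005: z_{α/2} = 2.807.
Power = Φ(δ − 2.807) + Φ(−δ − 2.807) = Φ(-0.124) + Φ(-5.490) = 0.4508 + 0.0000 = 0.4508.
Type II error: β = 1 − power = 1 − 0.4508 = 0.5492.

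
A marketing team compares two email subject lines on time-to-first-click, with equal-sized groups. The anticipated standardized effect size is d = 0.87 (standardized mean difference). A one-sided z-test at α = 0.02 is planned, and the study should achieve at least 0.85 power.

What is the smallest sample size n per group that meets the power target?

For power 0.85 need Φ(δ − z_{0.02}) = 0.85, so δ = z_{0.02} + z_{0.15} = 2.054 + 1.036 = 3.090.
δ = d·√(n/2) ⇒ n = 2(δ/d)² = 2 × (3.090 / 0.87)² = 25.23.
Round up to the next whole unit.

n = 26 per group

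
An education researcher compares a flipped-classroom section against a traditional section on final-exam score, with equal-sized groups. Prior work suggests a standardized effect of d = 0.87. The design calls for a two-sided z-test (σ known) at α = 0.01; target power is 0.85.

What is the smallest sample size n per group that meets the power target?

n = 35 per group

Set Φ(δ − 2.576) = 0.85; then δ − 2.576 = Φ⁻¹(0.85) = 1.036, giving δ = 3.612.
(Ignoring the negligible lower-tail rejection probability gives the usual closed-form inversion.)
δ = d·√(n/2) ⇒ n = 2(δ/d)² = 2 × (3.612 / 0.87)² = 34.48.
Round up to the next whole unit.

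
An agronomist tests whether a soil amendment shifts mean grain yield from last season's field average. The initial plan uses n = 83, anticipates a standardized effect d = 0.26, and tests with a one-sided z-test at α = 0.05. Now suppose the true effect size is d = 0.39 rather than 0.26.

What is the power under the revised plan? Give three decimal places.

Power ≈ 0.972

With d = 0.39: δ = d·√n = 0.39 × √83 = 3.5531. Critical value z_{0.05} = 1.645.
Revised power = Φ(δ − 1.645) = Φ(1.908) = 0.9718.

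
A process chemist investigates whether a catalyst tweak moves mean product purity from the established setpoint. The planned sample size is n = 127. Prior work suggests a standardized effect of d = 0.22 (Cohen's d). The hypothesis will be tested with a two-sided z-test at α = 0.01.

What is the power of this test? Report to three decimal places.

Noncentrality parameter: δ = d·√n = 0.22 × √127 = 2.4793
Two-sided α = 0.01 → critical value z_{0.005} = 2.576.
Power = Φ(δ − 2.576) + Φ(−δ − 2.576) = Φ(-0.097) + Φ(-5.055) = 0.4615 + 0.0000 = 0.4615.

Power ≈ 0.462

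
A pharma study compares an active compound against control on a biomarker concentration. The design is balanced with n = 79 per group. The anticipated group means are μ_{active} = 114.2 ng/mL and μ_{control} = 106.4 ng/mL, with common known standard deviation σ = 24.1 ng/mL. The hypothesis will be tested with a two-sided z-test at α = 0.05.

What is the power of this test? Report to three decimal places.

Power ≈ 0.530

Standardized effect: d = |μ_{active} − μ_{control}| / σ = |114.2 − 106.4| / 24.1 = 0.3237
Noncentrality parameter: δ = d·√(n/2) = 0.3237 × √(79/2) = 2.0341
Critical value for a two-sided test at α = 0.05: z_{α/2} = 1.960.
Power = Φ(δ − 1.960) + Φ(−δ − 1.960) = Φ(0.074) + Φ(-3.994) = 0.5296 + 0.0000 = 0.5296.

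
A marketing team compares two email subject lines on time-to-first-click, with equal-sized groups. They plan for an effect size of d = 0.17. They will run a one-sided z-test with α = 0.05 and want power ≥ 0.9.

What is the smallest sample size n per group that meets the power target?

For power 0.9 need Φ(δ − z_{0.05}) = 0.9, so δ = z_{0.05} + z_{0.10} = 1.645 + 1.282 = 2.926.
δ = d·√(n/2) ⇒ n = 2(δ/d)² = 2 × (2.926 / 0.17)² = 592.65.
Rounding up, n = 593 per group.

n = 593 per group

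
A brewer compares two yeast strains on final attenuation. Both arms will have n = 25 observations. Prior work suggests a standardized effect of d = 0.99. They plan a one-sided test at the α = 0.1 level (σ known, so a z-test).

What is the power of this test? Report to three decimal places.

Power ≈ 0.987

Noncentrality parameter: λ = d·√(n/2) = 0.99 × √(25/2) = 3.5002
Critical value for a one-sided test at α = 0.1: z_α = 1.282.
Power = P(Z > 1.282 − λ) = Φ(2.219) = 0.9867.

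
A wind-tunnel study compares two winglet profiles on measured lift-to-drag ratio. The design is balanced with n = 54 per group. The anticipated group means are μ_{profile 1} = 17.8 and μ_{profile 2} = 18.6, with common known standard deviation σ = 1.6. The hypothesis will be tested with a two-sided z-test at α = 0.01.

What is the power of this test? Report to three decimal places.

Power ≈ 0.509

Standardized effect: d = |μ_{profile 1} − μ_{profile 2}| / σ = |17.8 − 18.6| / 1.6 = 0.5000
Noncentrality parameter: δ = d·√(n/2) = 0.5000 × √(54/2) = 2.5981
Critical value for a two-sided test at α = 0.01: z_{α/2} = 2.576.
Power = Φ(δ − 2.576) + Φ(−δ − 2.576) = Φ(0.022) + Φ(-5.174) = 0.5089 + 0.0000 = 0.5089.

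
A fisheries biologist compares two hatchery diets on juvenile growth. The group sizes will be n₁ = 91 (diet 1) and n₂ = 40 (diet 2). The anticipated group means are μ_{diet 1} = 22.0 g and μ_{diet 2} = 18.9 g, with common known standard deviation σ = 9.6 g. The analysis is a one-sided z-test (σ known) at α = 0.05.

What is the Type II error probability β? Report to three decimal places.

Standardized effect: d = |μ_{diet 1} − μ_{diet 2}| / σ = |22.0 − 18.9| / 9.6 = 0.3229
Noncentrality parameter: λ = d / √(1/n₁ + 1/n₂) = 0.3229 / √(1/91 + 1/40) = 1.7022
Critical value for a one-sided test at α = 0.05: z_α = 1.645.
Power = P(Z > 1.645 − λ) = Φ(0.057) = 0.5229.
Type II error: β = 1 − power = 1 − 0.5229 = 0.4771.

β ≈ 0.477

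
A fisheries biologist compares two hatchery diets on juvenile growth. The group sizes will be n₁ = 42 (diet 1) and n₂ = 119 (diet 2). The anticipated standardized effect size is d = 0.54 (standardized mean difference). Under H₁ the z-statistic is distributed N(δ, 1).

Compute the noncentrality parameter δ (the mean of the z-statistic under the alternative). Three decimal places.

δ ≈ 3.009

The noncentrality parameter scales effect size by the design's sample-size factor: δ = d / √(1/n₁ + 1/n₂) = 0.54 / √(1/42 + 1/119) = 3.0087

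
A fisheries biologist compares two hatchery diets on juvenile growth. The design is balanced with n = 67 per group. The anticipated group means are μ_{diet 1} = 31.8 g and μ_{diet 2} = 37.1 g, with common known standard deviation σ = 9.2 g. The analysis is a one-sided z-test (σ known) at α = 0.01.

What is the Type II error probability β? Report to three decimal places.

β ≈ 0.157

Standardized effect: d = |μ_{diet 1} − μ_{diet 2}| / σ = |31.8 − 37.1| / 9.2 = 0.5761
Noncentrality parameter: δ = d·√(n/2) = 0.5761 × √(67/2) = 3.3343
Critical value for a one-sided test at α = 0.01: z_α = 2.326.
Power = P(Z > 2.326 − δ) = Φ(1.008) = 0.8433.
Type II error: β = 1 − power = 1 − 0.8433 = 0.1567.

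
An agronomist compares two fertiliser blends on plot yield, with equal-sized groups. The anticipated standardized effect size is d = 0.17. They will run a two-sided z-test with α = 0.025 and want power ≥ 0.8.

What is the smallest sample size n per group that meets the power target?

n = 658 per group

Set Φ(δ − 2.241) = 0.8; then δ − 2.241 = Φ⁻¹(0.8) = 0.842, giving δ = 3.083.
(Ignoring the negligible lower-tail rejection probability gives the usual closed-form inversion.)
δ = d·√(n/2) ⇒ n = 2(δ/d)² = 2 × (3.083 / 0.17)² = 657.79.
Rounding up, n = 658 per group.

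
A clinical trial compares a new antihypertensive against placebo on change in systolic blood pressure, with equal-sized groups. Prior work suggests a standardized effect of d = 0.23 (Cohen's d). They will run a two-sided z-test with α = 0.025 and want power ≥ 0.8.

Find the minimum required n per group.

Set Φ(δ − 2.241) = 0.8; then δ − 2.241 = Φ⁻¹(0.8) = 0.842, giving δ = 3.083.
(The Φ(−δ − z_{α/2}) term is vanishingly small for δ > 0 and is dropped in the standard sample-size formula.)
δ = d·√(n/2) ⇒ n = 2(δ/d)² = 2 × (3.083 / 0.23)² = 359.36.
Round up to the next whole unit.

n = 360 per group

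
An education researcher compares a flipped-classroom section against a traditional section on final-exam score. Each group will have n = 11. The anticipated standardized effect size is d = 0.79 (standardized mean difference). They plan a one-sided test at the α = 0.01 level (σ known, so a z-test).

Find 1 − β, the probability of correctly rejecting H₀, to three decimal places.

Power ≈ 0.318

Noncentrality parameter: δ = d·√(n/2) = 0.79 × √(11/2) = 1.8527
One-sided α = 0.01 → critical value z_{0.01} = 2.326.
Power = P(Z > 2.326 − δ) = Φ(-0.474) = 0.3179.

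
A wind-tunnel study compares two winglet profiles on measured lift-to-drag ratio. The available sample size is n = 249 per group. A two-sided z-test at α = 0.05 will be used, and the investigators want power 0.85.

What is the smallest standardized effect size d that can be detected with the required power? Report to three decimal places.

Required noncentrality: δ = z_{0.025} + z_{0.15} = 1.960 + 1.036 = 2.996.
(The second rejection-region term Φ(−δ − z_{α/2}) is negligible and dropped.)
δ = d·√(n/2) ⇒ d = δ/√(n/2) = 2.996/√(249/2) = 0.2685.

d ≈ 0.269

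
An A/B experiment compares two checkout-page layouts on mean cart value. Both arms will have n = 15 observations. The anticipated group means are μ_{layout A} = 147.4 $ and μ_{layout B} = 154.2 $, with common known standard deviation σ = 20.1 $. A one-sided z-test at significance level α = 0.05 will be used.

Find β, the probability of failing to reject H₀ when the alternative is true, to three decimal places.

Standardized effect: d = |μ_{layout A} − μ_{layout B}| / σ = |147.4 − 154.2| / 20.1 = 0.3383
Noncentrality parameter: δ = d·√(n/2) = 0.3383 × √(15/2) = 0.9265
One-sided α = 0.05 → critical value z_{0.05} = 1.645.
Power = P(Z > 1.645 − δ) = Φ(-0.718) = 0.2363.
Type II error: β = 1 − power = 1 − 0.2363 = 0.7637.

β ≈ 0.764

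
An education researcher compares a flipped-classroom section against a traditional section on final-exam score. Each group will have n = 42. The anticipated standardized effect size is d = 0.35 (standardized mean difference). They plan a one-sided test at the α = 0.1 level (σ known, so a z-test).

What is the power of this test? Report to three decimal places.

Noncentrality parameter: δ = d·√(n/2) = 0.35 × √(42/2) = 1.6039
One-sided α = 0.1 → critical value z_{0.1} = 1.282.
Power = P(Z > 1.282 − δ) = Φ(0.322) = 0.6264.

Power ≈ 0.626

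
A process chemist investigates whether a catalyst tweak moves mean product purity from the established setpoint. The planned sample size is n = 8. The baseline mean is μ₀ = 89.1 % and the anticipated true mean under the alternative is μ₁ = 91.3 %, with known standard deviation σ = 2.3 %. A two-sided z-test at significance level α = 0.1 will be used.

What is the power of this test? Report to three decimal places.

Standardized effect: d = |μ₁ − μ₀| / σ = |91.3 − 89.1| / 2.3 = 0.9565
Noncentrality parameter: δ = d·√n = 0.9565 × √8 = 2.7055
Two-sided α = 0.1 → critical value z_{0.05} = 1.645.
Power = Φ(δ − 1.645) + Φ(−δ − 1.645) = Φ(1.061) + Φ(-4.350) = 0.8556 + 0.0000 = 0.8556.

Power ≈ 0.856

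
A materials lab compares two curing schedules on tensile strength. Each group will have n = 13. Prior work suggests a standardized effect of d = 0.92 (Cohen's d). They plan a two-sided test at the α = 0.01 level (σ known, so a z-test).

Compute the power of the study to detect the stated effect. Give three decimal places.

Power ≈ 0.409

Noncentrality parameter: λ = d·√(n/2) = 0.92 × √(13/2) = 2.3455
Two-sided α = 0.01 → critical value z_{0.005} = 2.576.
Power = Φ(λ − 2.576) + Φ(−λ − 2.576) = Φ(-0.230) + Φ(-4.921) = 0.4089 + 0.0000 = 0.4089.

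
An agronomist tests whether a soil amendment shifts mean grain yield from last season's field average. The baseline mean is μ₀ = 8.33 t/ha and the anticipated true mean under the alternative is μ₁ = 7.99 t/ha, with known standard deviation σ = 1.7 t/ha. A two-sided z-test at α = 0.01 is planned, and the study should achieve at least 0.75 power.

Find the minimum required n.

n = 265

Standardized effect: d = |μ₁ − μ₀| / σ = |7.99 − 8.33| / 1.7 = 0.2000
Set Φ(δ − 2.576) = 0.75; then δ − 2.576 = Φ⁻¹(0.75) = 0.674, giving δ = 3.250.
(For δ > 0 the lower-tail rejection region contributes negligibly to power, so the one-term inversion is standard.)
δ = d·√n ⇒ n = (δ/d)² = (3.250 / 0.2000)² = 264.11.
Round up to the next whole unit.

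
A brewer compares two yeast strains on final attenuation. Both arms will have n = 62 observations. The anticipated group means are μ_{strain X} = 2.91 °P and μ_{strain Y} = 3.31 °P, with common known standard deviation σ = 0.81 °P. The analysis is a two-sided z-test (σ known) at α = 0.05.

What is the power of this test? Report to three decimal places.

Standardized effect: d = |μ_{strain X} − μ_{strain Y}| / σ = |2.91 − 3.31| / 0.81 = 0.4938
Noncentrality parameter: δ = d·√(n/2) = 0.4938 × √(62/2) = 2.7495
Two-sided α = 0.05 → critical value z_{0.025} = 1.960.
Power = Φ(δ − 1.960) + Φ(−δ − 1.960) = Φ(0.790) + Φ(-4.709) = 0.7851 + 0.0000 = 0.7851.

Power ≈ 0.785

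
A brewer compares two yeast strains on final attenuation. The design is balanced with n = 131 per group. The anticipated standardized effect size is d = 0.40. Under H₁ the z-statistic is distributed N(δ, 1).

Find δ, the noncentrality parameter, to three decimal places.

δ = d·√(n/2) = 0.40 × √(131/2) = 3.2373

δ ≈ 3.237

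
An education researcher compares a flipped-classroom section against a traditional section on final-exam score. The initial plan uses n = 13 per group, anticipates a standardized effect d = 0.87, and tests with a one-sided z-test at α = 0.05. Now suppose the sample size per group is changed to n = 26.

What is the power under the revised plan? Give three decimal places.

With n = 26 per group: δ = d·√(n/2) = 0.87 × √(26/2) = 3.1368. Critical value z_{0.05} = 1.645.
Revised power = Φ(δ − 1.645) = Φ(1.492) = 0.9321.

Power ≈ 0.932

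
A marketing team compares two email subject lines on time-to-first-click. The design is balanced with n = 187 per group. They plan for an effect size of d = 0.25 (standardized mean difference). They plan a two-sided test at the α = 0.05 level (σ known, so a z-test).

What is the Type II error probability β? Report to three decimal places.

Noncentrality parameter: δ = d·√(n/2) = 0.25 × √(187/2) = 2.4174
Critical value for a two-sided test at α = 0.05: z_{α/2} = 1.960.
Power = Φ(δ − 1.960) + Φ(−δ − 1.960) = Φ(0.457) + Φ(-4.377) = 0.6763 + 0.0000 = 0.6763.
Type II error: β = 1 − power = 1 − 0.6763 = 0.3237.

β ≈ 0.324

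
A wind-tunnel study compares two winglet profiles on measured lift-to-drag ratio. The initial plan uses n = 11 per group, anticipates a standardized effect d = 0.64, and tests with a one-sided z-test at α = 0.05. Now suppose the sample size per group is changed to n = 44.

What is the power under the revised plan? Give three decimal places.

Power ≈ 0.913

With n = 44 per group: δ = d·√(n/2) = 0.64 × √(44/2) = 3.0019. Critical value z_{0.05} = 1.645.
Revised power = P(Z > 1.645 − δ) = Φ(1.357) = 0.9126.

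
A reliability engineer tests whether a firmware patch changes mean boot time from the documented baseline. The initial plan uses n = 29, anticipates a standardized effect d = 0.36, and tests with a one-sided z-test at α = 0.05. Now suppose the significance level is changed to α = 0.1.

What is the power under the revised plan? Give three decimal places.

δ = d·√n = 0.36 × √29 = 1.9387 (unchanged). New critical value: z_{0.1} = 1.282.
Revised power = P(Z > 1.282 − δ) = Φ(0.657) = 0.7444.

Power ≈ 0.744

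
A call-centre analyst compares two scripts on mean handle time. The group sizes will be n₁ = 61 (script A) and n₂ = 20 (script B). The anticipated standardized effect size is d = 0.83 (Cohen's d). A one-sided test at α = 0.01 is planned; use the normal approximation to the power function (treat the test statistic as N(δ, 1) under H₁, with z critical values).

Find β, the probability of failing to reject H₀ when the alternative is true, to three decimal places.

Noncentrality parameter: δ = d / √(1/n₁ + 1/n₂) = 0.83 / √(1/61 + 1/20) = 3.2212
One-sided α = 0.01 → critical value z_{0.01} = 2.326.
Power = P(Z > 2.326 − δ) = Φ(0.895) = 0.8146.
Type II error: β = 1 − power = 1 − 0.8146 = 0.1854.

β ≈ 0.185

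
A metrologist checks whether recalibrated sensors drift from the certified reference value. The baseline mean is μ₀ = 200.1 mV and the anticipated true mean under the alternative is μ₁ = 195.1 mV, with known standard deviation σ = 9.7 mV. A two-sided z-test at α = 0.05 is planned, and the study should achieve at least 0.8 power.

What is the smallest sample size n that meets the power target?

n = 30

Standardized effect: d = |μ₁ − μ₀| / σ = |195.1 − 200.1| / 9.7 = 0.5155
For power 0.8 need Φ(δ − z_{0.025}) = 0.8, so δ = z_{0.025} + z_{0.20} = 1.960 + 0.842 = 2.802.
(The Φ(−δ − z_{α/2}) term is vanishingly small for δ > 0 and is dropped in the standard sample-size formula.)
δ = d·√n ⇒ n = (δ/d)² = (2.802 / 0.5155)² = 29.54.
Round up to the next whole unit.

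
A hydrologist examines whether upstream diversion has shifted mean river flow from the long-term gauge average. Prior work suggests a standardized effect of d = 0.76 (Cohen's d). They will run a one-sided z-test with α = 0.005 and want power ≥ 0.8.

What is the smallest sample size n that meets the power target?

n = 21

Set Φ(δ − 2.576) = 0.8; then δ − 2.576 = Φ⁻¹(0.8) = 0.842, giving δ = 3.417.
δ = d·√n ⇒ n = (δ/d)² = (3.417 / 0.76)² = 20.22.
Round up to the next whole unit.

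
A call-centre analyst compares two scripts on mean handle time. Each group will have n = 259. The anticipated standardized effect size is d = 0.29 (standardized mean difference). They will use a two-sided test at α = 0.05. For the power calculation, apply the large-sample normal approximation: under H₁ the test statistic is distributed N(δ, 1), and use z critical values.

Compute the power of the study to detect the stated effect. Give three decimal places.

Noncentrality parameter: δ = d·√(n/2) = 0.29 × √(259/2) = 3.3001
Two-sided α = 0.05 → critical value z_{0.025} = 1.960.
Power = Φ(δ − 1.960) + Φ(−δ − 1.960) = Φ(1.340) + Φ(-5.260) = 0.9099 + 0.0000 = 0.9099.

Power ≈ 0.910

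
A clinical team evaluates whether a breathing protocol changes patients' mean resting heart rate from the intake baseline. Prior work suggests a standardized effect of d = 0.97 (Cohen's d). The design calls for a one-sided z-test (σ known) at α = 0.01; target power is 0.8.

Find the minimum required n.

n = 11

For power 0.8 need Φ(δ − z_{0.01}) = 0.8, so δ = z_{0.01} + z_{0.20} = 2.326 + 0.842 = 3.168.
δ = d·√n ⇒ n = (δ/d)² = (3.168 / 0.97)² = 10.67.
Rounding up, n = 11.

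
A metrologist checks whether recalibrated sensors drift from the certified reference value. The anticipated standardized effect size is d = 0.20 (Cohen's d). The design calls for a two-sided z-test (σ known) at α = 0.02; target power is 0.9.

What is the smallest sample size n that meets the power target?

n = 326

For power 0.9 need Φ(δ − z_{0.01}) = 0.9, so δ = z_{0.01} + z_{0.10} = 2.326 + 1.282 = 3.608.
(The Φ(−δ − z_{α/2}) term is vanishingly small for δ > 0 and is dropped in the standard sample-size formula.)
δ = d·√n ⇒ n = (δ/d)² = (3.608 / 0.20)² = 325.42.
Round up to the next whole unit.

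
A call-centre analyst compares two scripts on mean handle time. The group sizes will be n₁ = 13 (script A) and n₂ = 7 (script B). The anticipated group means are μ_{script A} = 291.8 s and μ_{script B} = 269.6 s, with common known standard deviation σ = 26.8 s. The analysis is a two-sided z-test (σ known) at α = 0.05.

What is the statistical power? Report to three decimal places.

Standardized effect: d = |μ_{script A} − μ_{script B}| / σ = |291.8 − 269.6| / 26.8 = 0.8284
Noncentrality parameter: δ = d / √(1/n₁ + 1/n₂) = 0.8284 / √(1/13 + 1/7) = 1.7669
Critical value for a two-sided test at α = 0.05: z_{α/2} = 1.960.
Power = Φ(δ − 1.960) + Φ(−δ − 1.960) = Φ(-0.193) + Φ(-3.727) = 0.4235 + 0.0001 = 0.4236.

Power ≈ 0.424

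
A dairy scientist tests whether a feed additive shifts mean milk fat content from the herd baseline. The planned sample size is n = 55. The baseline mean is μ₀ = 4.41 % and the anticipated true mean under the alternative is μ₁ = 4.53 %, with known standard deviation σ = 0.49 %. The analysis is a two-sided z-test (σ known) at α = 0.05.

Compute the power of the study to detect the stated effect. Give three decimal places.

Power ≈ 0.443

Standardized effect: d = |μ₁ − μ₀| / σ = |4.53 − 4.41| / 0.49 = 0.2449
Noncentrality parameter: δ = d·√n = 0.2449 × √55 = 1.8162
Two-sided α = 0.05 → critical value z_{0.025} = 1.960.
Power = Φ(δ − 1.960) + Φ(−δ − 1.960) = Φ(-0.144) + Φ(-3.776) = 0.4428 + 0.0001 = 0.4429.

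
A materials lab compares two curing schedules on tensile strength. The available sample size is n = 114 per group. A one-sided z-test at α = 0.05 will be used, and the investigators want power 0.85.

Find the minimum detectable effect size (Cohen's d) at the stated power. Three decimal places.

d ≈ 0.355

Required noncentrality: δ = z_{0.05} + z_{0.15} = 1.645 + 1.036 = 2.681.
δ = d·√(n/2) ⇒ d = δ/√(n/2) = 2.681/√(114/2) = 0.3551.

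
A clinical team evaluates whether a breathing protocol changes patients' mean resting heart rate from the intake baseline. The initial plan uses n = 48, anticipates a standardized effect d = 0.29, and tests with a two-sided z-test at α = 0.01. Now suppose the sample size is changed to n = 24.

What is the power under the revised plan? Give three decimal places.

With n = 24: δ = d·√n = 0.29 × √24 = 1.4207. Critical value z_{0.005} = 2.576.
Revised power = Φ(δ − 2.576) + Φ(−δ − 2.576) = Φ(-1.155) + Φ(-3.997) = 0.1240 + 0.0000 = 0.1241.

Power ≈ 0.124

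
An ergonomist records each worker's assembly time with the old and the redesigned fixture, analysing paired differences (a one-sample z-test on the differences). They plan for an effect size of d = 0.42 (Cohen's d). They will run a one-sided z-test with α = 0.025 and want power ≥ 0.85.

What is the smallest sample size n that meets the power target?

n = 51

For power 0.85 need Φ(δ − z_{0.025}) = 0.85, so δ = z_{0.025} + z_{0.15} = 1.960 + 1.036 = 2.996.
δ = d·√n ⇒ n = (δ/d)² = (2.996 / 0.42)² = 50.90.
Rounding up, n = 51.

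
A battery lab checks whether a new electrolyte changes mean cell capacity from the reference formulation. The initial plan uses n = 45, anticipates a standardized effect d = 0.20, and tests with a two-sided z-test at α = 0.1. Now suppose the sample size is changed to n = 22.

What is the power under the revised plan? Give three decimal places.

With n = 22: δ = d·√n = 0.20 × √22 = 0.9381. Critical value z_{0.05} = 1.645.
Revised power = Φ(δ − 1.645) + Φ(−δ − 1.645) = Φ(-0.707) + Φ(-2.583) = 0.2399 + 0.0049 = 0.2448.

Power ≈ 0.245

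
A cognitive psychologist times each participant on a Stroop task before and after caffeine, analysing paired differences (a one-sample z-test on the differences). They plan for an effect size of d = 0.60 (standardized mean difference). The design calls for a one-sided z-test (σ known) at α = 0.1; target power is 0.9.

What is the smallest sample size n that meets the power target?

n = 19

For power 0.9 need Φ(δ − z_{0.1}) = 0.9, so δ = z_{0.1} + z_{0.10} = 1.282 + 1.282 = 2.563.
δ = d·√n ⇒ n = (δ/d)² = (2.563 / 0.60)² = 18.25.
Rounding up, n = 19.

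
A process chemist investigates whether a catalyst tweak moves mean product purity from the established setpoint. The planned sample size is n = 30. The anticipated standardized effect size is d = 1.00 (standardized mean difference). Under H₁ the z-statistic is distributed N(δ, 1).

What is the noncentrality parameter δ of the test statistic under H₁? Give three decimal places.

δ ≈ 5.477

δ = d·√n = 1.00 × √30 = 5.4772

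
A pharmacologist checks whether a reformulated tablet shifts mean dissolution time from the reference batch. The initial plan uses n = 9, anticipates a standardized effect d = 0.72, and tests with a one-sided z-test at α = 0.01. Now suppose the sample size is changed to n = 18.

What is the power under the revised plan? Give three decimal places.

Power ≈ 0.767

With n = 18: δ = d·√n = 0.72 × √18 = 3.0547. Critical value z_{0.01} = 2.326.
Revised power = P(Z > 2.326 − δ) = Φ(0.728) = 0.7668.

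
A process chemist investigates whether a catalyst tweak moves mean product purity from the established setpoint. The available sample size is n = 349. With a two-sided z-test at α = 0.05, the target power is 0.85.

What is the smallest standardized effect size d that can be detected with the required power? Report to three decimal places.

Need Φ(δ − 1.960) = 0.85, so δ = 1.960 + 1.036 = 2.996.
(Lower-tail contribution to power is negligible for δ > 0.)
δ = d·√n ⇒ d = δ/√n = 2.996/√349 = 0.1604.

d ≈ 0.160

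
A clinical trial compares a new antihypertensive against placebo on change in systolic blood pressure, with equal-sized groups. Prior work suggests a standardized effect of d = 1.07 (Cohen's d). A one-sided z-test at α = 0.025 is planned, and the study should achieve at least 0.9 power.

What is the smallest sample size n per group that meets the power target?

n = 19 per group

For power 0.9 need Φ(δ − z_{0.025}) = 0.9, so δ = z_{0.025} + z_{0.10} = 1.960 + 1.282 = 3.242.
δ = d·√(n/2) ⇒ n = 2(δ/d)² = 2 × (3.242 / 1.07)² = 18.36.
Rounding up, n = 19 per group.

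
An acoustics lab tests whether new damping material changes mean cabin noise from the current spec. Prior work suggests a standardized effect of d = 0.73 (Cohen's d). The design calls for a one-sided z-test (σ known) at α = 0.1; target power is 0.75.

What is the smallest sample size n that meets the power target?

n = 8

For power 0.75 need Φ(δ − z_{0.1}) = 0.75, so δ = z_{0.1} + z_{0.25} = 1.282 + 0.674 = 1.956.
δ = d·√n ⇒ n = (δ/d)² = (1.956 / 0.73)² = 7.18.
Rounding up, n = 8.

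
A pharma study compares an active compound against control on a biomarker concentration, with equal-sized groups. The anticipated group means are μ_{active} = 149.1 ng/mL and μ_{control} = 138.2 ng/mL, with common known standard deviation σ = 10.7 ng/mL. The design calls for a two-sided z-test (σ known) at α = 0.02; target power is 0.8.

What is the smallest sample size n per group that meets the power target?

Standardized effect: d = |μ_{active} − μ_{control}| / σ = |149.1 − 138.2| / 10.7 = 1.0187
Set Φ(δ − 2.326) = 0.8; then δ − 2.326 = Φ⁻¹(0.8) = 0.842, giving δ = 3.168.
(The Φ(−δ − z_{α/2}) term is vanishingly small for δ > 0 and is dropped in the standard sample-size formula.)
δ = d·√(n/2) ⇒ n = 2(δ/d)² = 2 × (3.168 / 1.0187)² = 19.34.
Round up to the next whole unit.

n = 20 per group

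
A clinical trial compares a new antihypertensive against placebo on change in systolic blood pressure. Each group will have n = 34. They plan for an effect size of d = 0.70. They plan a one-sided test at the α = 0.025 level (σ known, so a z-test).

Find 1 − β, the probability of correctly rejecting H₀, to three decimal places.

Noncentrality parameter: δ = d·√(n/2) = 0.70 × √(34/2) = 2.8862
Critical value for a one-sided test at α = 0.025: z_α = 1.960.
Power = P(Z > 1.960 − δ) = Φ(0.926) = 0.8228.

Power ≈ 0.823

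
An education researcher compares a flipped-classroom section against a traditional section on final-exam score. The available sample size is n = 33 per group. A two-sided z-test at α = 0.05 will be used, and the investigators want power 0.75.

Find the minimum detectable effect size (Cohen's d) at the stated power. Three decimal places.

d ≈ 0.649

Need Φ(δ − 1.960) = 0.75, so δ = 1.960 + 0.674 = 2.634.
(The second rejection-region term Φ(−δ − z_{α/2}) is negligible and dropped.)
δ = d·√(n/2) ⇒ d = δ/√(n/2) = 2.634/√(33/2) = 0.6486.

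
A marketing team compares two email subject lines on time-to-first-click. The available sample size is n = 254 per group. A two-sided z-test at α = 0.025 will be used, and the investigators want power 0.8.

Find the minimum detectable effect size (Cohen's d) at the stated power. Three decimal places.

d ≈ 0.274

Need Φ(δ − 2.241) = 0.8, so δ = 2.241 + 0.842 = 3.083.
(Lower-tail contribution to power is negligible for δ > 0.)
δ = d·√(n/2) ⇒ d = δ/√(n/2) = 3.083/√(254/2) = 0.2736.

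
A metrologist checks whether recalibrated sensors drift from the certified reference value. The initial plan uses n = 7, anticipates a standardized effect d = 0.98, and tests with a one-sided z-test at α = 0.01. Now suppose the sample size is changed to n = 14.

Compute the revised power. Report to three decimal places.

Power ≈ 0.910

With n = 14: δ = d·√n = 0.98 × √14 = 3.6668. Critical value z_{0.01} = 2.326.
Revised power = Φ(δ − 2.326) = Φ(1.340) = 0.9100.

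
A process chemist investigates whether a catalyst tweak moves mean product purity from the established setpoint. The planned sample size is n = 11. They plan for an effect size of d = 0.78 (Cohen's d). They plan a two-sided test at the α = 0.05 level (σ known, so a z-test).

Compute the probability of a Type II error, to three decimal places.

Noncentrality parameter: δ = d·√n = 0.78 × √11 = 2.5870
Two-sided α = 0.05 → critical value z_{0.025} = 1.960.
Power = Φ(δ − 1.960) + Φ(−δ − 1.960) = Φ(0.627) + Φ(-4.547) = 0.7347 + 0.0000 = 0.7347.
Type II error: β = 1 − power = 1 − 0.7347 = 0.2653.

β ≈ 0.265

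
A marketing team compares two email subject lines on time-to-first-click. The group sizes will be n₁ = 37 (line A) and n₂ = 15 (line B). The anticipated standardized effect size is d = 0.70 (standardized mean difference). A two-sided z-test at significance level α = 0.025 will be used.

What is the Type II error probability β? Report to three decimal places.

Noncentrality parameter: λ = d / √(1/n₁ + 1/n₂) = 0.70 / √(1/37 + 1/15) = 2.2869
Critical value for a two-sided test at α = 0.025: z_{α/2} = 2.241.
Power = Φ(λ − 2.241) + Φ(−λ − 2.241) = Φ(0.045) + Φ(-4.528) = 0.5181 + 0.0000 = 0.5181.
Type II error: β = 1 − power = 1 − 0.5181 = 0.4819.

β ≈ 0.482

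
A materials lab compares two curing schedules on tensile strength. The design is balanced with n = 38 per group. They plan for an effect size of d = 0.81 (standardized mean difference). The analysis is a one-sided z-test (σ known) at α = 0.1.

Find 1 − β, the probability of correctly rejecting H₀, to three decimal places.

Power ≈ 0.988

Noncentrality parameter: λ = d·√(n/2) = 0.81 × √(38/2) = 3.5307
One-sided α = 0.1 → critical value z_{0.1} = 1.282.
Power = Φ(λ − 1.282) = Φ(2.249) = 0.9877.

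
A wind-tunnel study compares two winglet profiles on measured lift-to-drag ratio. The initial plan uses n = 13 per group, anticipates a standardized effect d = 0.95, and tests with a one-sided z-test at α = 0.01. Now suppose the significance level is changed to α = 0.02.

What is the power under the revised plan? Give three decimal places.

Power ≈ 0.644

δ = d·√(n/2) = 0.95 × √(13/2) = 2.4220 (unchanged). New critical value: z_{0.02} = 2.054.
Revised power = P(Z > 2.054 − δ) = Φ(0.368) = 0.6437.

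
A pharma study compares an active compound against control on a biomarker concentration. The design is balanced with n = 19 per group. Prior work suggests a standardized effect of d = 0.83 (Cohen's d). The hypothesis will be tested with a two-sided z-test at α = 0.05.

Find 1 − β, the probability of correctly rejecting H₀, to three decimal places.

Power ≈ 0.725

Noncentrality parameter: δ = d·√(n/2) = 0.83 × √(19/2) = 2.5582
Two-sided α = 0.05 → critical value z_{0.025} = 1.960.
Power = Φ(δ − 1.960) + Φ(−δ − 1.960) = Φ(0.598) + Φ(-4.518) = 0.7252 + 0.0000 = 0.7252.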